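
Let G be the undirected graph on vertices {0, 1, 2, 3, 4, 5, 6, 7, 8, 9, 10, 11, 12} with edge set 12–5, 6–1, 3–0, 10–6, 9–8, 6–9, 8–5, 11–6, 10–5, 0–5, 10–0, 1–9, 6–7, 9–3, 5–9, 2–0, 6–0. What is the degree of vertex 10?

Neighbors of 10: 0, 5, 6.

3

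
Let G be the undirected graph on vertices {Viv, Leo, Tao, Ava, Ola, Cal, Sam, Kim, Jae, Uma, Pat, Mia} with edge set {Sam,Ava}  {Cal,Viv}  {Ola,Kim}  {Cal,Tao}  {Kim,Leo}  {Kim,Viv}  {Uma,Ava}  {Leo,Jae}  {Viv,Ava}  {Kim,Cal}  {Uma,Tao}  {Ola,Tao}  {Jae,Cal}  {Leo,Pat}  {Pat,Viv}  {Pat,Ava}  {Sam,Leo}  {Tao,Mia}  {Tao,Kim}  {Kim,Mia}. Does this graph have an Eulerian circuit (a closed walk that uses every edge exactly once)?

Degrees: Viv:4, Leo:4, Tao:5, Ava:4, Ola:2, Cal:4, Sam:2, Kim:6, Jae:2, Uma:2, Pat:3, Mia:2
Vertices with odd degree: Tao, Pat. An Eulerian circuit requires all degrees even.

No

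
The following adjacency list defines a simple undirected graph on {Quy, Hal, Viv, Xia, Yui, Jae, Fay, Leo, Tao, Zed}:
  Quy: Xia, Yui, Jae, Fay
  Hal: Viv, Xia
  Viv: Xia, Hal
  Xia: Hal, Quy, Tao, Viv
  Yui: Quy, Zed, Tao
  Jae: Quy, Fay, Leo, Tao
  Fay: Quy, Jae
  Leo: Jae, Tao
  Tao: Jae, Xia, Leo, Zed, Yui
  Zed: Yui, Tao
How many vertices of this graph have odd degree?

2

Degrees: Quy:4, Hal:2, Viv:2, Xia:4, Yui:3, Jae:4, Fay:2, Leo:2, Tao:5, Zed:2
Odd-degree vertices: Yui, Tao.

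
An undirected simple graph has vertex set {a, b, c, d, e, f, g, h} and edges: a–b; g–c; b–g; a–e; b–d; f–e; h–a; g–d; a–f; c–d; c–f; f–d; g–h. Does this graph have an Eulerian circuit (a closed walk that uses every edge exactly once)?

Degrees: a:4, b:3, c:3, d:4, e:2, f:4, g:4, h:2
Vertices with odd degree: b, c. An Eulerian circuit requires all degrees even.

No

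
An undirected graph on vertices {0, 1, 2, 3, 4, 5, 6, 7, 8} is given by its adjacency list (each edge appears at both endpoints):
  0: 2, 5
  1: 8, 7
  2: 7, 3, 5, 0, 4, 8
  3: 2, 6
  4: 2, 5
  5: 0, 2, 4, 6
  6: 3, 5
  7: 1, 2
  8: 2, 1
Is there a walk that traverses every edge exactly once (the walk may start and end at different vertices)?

Yes

Degrees: 0:2, 1:2, 2:6, 3:2, 4:2, 5:4, 6:2, 7:2, 8:2
Odd-degree vertices: none (0 total).
With 0 odd-degree vertices and all edges in one connected piece, an Eulerian trail exists.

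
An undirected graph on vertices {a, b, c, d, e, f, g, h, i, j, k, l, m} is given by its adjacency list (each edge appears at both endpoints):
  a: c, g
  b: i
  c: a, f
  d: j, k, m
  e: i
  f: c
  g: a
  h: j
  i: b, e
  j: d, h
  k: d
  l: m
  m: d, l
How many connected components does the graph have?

3

Component: {b, e, i}
Component: {a, c, f, g}
Component: {d, h, j, k, l, m}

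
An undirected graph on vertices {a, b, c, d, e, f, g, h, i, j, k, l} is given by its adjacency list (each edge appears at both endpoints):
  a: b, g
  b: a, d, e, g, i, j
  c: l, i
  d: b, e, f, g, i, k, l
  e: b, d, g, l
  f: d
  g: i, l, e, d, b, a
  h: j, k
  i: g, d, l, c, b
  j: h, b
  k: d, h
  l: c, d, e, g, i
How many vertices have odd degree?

4

Degrees: a:2, b:6, c:2, d:7, e:4, f:1, g:6, h:2, i:5, j:2, k:2, l:5
Odd-degree vertices: d, f, i, l.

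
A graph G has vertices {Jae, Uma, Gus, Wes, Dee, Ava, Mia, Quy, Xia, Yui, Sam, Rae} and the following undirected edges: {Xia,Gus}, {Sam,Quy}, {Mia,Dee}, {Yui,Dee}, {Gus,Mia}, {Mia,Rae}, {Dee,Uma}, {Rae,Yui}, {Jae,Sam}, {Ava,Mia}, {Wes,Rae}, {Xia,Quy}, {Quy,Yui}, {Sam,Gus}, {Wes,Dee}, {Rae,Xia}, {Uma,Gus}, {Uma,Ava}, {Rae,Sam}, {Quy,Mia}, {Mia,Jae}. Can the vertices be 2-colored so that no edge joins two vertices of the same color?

Partition the vertices as {Uma, Wes, Mia, Xia, Yui, Sam} vs {Jae, Gus, Dee, Ava, Quy, Rae}. Each listed edge has one endpoint in each part, so the graph is bipartite.

Yes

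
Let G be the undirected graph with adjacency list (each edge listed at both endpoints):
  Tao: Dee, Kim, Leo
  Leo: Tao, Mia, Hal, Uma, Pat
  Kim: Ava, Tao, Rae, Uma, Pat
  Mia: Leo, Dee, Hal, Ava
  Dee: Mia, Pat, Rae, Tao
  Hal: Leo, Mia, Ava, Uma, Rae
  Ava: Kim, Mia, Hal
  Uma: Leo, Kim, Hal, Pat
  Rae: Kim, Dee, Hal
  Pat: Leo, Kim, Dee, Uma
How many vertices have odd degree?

6

Degrees: Tao:3, Leo:5, Kim:5, Mia:4, Dee:4, Hal:5, Ava:3, Uma:4, Rae:3, Pat:4
Odd-degree vertices: Tao, Leo, Kim, Hal, Ava, Rae.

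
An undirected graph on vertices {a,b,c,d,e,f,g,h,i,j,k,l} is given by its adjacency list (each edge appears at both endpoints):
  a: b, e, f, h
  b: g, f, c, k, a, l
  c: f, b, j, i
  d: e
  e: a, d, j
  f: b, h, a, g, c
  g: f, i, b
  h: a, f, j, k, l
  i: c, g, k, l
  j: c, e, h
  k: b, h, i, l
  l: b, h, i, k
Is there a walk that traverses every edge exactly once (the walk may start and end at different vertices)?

No

Degrees: a:4, b:6, c:4, d:1, e:3, f:5, g:3, h:5, i:4, j:3, k:4, l:4
Odd-degree vertices: d, e, f, g, h, j (6 total).
With 6 odd-degree vertices (more than two), no single trail can use every edge.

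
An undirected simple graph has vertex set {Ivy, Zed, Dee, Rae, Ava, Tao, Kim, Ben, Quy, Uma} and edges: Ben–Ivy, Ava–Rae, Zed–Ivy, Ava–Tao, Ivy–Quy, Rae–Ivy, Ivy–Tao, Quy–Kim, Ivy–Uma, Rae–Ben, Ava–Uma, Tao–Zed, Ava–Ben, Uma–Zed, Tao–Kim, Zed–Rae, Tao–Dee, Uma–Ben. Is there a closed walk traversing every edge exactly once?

No

Degrees: Ivy:6, Zed:4, Dee:1, Rae:4, Ava:4, Tao:5, Kim:2, Ben:4, Quy:2, Uma:4
Vertices with odd degree: Dee, Tao. An Eulerian circuit requires all degrees even.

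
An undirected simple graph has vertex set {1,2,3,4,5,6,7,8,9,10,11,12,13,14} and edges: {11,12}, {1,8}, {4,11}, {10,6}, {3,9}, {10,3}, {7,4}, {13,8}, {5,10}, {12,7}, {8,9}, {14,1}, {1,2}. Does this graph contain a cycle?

|V| = 14, |E| = 13, number of components = 2.
Since 13 > 14 - 2, a cycle must exist; for instance 4-7-12-11-4.

Yes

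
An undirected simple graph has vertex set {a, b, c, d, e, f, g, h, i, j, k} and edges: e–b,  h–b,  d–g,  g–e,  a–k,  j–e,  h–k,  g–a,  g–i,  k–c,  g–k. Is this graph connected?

Component: {f}
Component: {a, b, c, d, e, g, h, i, j, k}
No edge joins these 2 groups, so the graph is disconnected.

No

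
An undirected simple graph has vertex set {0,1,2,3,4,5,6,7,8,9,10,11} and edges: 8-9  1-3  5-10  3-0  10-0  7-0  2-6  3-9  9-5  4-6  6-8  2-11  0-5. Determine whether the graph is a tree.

No

The graph has 12 vertices and 13 edges.
Connected but with 13 > 11 edges, so it has a cycle and is not a tree.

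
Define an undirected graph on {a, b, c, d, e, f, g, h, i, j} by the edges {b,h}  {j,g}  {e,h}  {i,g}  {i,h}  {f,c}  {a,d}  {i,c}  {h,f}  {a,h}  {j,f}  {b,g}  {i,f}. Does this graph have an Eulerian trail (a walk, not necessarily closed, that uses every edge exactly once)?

Degrees: a:2, b:2, c:2, d:1, e:1, f:4, g:3, h:5, i:4, j:2
Odd-degree vertices: d, e, g, h (4 total).
With 4 odd-degree vertices (more than two), no single trail can use every edge.

No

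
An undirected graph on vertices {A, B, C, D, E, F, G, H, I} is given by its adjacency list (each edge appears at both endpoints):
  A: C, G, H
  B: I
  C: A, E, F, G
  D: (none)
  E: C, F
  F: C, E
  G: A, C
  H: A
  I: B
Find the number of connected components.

Component: {D}
Component: {B, I}
Component: {A, C, E, F, G, H}

3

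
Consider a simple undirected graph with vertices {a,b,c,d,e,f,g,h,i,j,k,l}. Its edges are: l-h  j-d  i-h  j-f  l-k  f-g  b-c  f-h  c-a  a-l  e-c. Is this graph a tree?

The graph has 12 vertices and 11 edges.
It is connected with exactly 11 edges, hence acyclic — it is a tree.

Yes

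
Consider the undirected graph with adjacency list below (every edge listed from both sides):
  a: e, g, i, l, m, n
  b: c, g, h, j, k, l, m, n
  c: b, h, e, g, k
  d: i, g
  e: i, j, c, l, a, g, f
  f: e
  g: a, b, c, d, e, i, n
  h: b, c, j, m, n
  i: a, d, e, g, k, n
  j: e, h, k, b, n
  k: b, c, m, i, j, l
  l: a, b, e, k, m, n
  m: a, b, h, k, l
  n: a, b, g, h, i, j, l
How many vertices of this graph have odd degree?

Degrees: a:6, b:8, c:5, d:2, e:7, f:1, g:7, h:5, i:6, j:5, k:6, l:6, m:5, n:7
Odd-degree vertices: c, e, f, g, h, j, m, n.

8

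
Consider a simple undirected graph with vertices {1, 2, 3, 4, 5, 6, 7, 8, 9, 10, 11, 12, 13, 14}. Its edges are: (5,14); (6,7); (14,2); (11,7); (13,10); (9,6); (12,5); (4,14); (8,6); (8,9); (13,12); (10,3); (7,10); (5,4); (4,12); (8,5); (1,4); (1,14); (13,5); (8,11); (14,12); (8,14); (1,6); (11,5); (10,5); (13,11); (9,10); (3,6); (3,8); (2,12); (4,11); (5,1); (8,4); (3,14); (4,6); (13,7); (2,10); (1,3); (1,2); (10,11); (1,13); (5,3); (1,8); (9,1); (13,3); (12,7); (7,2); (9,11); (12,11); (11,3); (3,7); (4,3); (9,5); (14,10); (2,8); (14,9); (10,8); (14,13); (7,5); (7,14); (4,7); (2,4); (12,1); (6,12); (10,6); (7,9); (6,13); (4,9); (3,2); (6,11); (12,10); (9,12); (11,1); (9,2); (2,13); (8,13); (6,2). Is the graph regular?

Degrees: 1:11, 2:11, 3:11, 4:11, 5:11, 6:11, 7:11, 8:11, 9:11, 10:11, 11:11, 12:11, 13:11, 14:11
Every vertex has degree 11, so the graph is 11-regular.

Yes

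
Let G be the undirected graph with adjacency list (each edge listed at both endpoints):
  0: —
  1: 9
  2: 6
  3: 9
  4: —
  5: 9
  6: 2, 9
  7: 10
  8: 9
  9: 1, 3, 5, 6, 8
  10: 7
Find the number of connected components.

4

Component: {0}
Component: {4}
Component: {7, 10}
Component: {1, 2, 3, 5, 6, 8, 9}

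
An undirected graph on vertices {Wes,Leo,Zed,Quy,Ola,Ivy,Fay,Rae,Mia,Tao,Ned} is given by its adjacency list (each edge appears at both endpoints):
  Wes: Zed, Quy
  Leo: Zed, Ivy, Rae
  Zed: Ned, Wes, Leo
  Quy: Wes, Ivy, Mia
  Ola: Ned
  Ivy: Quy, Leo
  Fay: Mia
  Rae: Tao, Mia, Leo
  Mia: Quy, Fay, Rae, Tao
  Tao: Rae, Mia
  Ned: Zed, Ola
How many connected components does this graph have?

1

Component: {Wes, Leo, Zed, Quy, Ola, Ivy, Fay, Rae, Mia, Tao, Ned}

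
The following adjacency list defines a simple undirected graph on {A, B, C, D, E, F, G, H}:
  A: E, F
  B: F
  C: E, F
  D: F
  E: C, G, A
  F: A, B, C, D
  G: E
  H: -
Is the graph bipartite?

Yes

Color {E, F, H} black and {A, B, C, D, G} white. No edge joins two same-colored vertices, so the graph is bipartite.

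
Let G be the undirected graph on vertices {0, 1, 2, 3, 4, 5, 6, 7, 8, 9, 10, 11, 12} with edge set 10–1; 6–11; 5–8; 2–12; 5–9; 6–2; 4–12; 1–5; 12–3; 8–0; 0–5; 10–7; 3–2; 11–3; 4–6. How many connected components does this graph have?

Component: {2, 3, 4, 6, 11, 12}
Component: {0, 1, 5, 7, 8, 9, 10}

2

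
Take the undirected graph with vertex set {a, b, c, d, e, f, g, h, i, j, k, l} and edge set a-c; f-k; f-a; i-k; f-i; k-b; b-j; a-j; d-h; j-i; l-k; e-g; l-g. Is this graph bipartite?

i-f-k-i is an odd cycle (length 3), and a bipartite graph can contain only even cycles.

No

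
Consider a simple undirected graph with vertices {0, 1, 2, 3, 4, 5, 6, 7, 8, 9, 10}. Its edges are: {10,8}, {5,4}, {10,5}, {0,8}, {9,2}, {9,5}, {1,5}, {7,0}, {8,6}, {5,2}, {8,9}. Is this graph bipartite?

The cycle 5-2-9-5 has length 3, which is odd, so the graph is not bipartite.

No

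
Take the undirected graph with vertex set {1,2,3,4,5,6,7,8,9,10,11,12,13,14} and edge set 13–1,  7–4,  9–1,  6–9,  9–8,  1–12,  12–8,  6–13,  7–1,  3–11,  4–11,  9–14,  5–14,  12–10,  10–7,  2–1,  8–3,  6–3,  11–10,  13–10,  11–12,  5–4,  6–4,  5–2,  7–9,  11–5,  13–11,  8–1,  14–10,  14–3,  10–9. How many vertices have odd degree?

Degrees: 1:6, 2:2, 3:4, 4:4, 5:4, 6:4, 7:4, 8:4, 9:6, 10:6, 11:6, 12:4, 13:4, 14:4
Odd-degree vertices: none.

0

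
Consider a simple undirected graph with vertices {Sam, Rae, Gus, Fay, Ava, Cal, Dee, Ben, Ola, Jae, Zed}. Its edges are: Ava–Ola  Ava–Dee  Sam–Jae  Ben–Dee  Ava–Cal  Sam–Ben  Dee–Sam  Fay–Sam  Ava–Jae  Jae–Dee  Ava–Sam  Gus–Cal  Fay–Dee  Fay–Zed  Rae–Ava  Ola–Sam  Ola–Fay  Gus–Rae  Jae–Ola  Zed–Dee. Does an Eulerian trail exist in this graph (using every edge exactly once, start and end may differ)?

Degrees: Sam:6, Rae:2, Gus:2, Fay:4, Ava:6, Cal:2, Dee:6, Ben:2, Ola:4, Jae:4, Zed:2
Odd-degree vertices: none (0 total).
With 0 odd-degree vertices and all edges in one connected piece, an Eulerian trail exists.

Yes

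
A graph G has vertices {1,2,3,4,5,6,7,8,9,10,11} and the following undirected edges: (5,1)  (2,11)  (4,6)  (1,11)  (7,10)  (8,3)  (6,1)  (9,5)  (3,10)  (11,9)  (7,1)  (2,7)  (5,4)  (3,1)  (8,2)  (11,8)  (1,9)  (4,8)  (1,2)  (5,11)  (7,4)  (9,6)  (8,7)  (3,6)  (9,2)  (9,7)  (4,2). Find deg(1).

7

Neighbors of 1: 2, 3, 5, 6, 7, 9, 11.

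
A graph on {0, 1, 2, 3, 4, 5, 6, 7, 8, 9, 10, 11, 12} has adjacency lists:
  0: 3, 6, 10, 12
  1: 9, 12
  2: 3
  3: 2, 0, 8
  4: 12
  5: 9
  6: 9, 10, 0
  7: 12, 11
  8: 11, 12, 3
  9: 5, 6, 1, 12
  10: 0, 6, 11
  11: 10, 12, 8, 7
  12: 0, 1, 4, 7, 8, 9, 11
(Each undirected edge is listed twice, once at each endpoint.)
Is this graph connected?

Yes

A breadth-first search from 0 visits 0, 12, 3, 6, 10, 7, 9, 11, 4, 8, 1, 2, 5 — all 13 vertices — so the graph is connected.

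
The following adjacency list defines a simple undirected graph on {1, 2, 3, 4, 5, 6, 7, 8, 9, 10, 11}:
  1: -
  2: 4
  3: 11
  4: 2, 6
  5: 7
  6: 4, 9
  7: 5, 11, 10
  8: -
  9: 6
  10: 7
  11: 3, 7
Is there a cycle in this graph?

|V| = 11, |E| = 7, number of components = 4.
A forest on 11 vertices with 4 components has exactly 7 edges, which matches — so no cycle.

No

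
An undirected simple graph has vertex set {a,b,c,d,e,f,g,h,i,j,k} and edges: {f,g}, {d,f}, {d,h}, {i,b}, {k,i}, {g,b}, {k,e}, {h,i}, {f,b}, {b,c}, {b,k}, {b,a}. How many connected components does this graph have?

Component: {j}
Component: {a, b, c, d, e, f, g, h, i, k}

2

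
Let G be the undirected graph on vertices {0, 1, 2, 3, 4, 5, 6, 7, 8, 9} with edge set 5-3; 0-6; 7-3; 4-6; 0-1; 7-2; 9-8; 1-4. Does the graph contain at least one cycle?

The graph has 10 vertices, 8 edges, and 3 connected components.
Since 8 > 10 - 3, a cycle must exist; for instance 0-6-4-1-0.

Yes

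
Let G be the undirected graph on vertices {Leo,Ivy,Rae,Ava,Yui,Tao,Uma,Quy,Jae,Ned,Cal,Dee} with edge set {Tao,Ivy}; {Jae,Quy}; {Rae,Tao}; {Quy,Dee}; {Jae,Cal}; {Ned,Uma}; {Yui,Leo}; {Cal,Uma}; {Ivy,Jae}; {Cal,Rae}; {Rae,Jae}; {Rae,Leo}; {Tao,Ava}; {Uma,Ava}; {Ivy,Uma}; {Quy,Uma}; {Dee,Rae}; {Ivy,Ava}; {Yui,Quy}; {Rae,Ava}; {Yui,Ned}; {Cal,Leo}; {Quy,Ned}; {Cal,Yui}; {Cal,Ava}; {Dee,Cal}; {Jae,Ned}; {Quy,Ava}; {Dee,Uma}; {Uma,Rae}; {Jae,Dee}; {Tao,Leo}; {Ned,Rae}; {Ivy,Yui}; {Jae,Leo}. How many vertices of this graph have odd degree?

8

Degrees: Leo:5, Ivy:5, Rae:8, Ava:6, Yui:5, Tao:4, Uma:7, Quy:6, Jae:7, Ned:5, Cal:7, Dee:5
Odd-degree vertices: Leo, Ivy, Yui, Uma, Jae, Ned, Cal, Dee.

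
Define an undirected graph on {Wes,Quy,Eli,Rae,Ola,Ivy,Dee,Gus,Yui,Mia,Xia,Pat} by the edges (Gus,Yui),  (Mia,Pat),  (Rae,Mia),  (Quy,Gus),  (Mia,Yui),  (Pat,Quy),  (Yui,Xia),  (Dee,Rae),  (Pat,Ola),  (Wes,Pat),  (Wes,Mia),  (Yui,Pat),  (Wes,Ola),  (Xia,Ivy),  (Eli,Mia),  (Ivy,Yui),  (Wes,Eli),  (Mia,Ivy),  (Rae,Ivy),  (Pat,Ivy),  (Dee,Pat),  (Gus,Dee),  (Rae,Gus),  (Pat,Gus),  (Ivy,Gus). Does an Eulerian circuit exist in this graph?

No

Degrees: Wes:4, Quy:2, Eli:2, Rae:4, Ola:2, Ivy:6, Dee:3, Gus:6, Yui:5, Mia:6, Xia:2, Pat:8
Dee, Yui have odd degree; an Eulerian circuit needs every degree to be even, so none exists.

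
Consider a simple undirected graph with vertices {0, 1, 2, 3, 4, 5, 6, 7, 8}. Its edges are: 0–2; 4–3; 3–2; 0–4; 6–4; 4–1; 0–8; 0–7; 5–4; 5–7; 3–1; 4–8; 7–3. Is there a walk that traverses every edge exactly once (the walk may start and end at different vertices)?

Yes

Degrees: 0:4, 1:2, 2:2, 3:4, 4:6, 5:2, 6:1, 7:3, 8:2
Odd-degree vertices: 6, 7 (2 total).
The non-isolated vertices are connected and exactly 2 have odd degree, so an Eulerian trail exists (from 6 to 7).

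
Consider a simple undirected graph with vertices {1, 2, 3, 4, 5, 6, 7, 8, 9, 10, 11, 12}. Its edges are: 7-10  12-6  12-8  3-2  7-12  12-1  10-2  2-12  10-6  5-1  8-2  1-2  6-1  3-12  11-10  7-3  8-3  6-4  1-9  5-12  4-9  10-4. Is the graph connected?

Yes

Starting from 1 and exploring outward reaches every vertex (1, 5, 6, 9, 2, 12, 4, 10, 3, 8, 7, 11); the graph is connected.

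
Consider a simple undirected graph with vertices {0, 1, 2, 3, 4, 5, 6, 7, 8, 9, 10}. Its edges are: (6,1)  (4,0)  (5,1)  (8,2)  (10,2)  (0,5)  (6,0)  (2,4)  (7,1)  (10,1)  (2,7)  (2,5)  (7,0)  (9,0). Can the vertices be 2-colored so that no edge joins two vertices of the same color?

Yes

A valid 2-coloring puts {3, 4, 5, 6, 7, 8, 9, 10} on one side and {0, 1, 2} on the other; every edge crosses between the two sides.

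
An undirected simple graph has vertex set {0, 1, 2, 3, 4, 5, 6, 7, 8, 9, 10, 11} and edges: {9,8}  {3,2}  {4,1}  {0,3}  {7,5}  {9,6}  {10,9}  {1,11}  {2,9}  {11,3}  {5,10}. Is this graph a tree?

Yes

|V| = 12, |E| = 11.
It is connected with exactly 11 edges, hence acyclic — it is a tree.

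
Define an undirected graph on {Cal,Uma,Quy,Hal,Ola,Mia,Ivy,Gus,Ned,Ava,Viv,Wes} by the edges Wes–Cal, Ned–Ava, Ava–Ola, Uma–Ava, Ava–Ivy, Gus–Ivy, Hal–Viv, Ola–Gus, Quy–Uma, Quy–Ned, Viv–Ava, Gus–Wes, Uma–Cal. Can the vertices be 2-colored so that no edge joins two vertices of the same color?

A valid 2-coloring puts {Uma, Ola, Mia, Ivy, Ned, Viv, Wes} on one side and {Cal, Quy, Hal, Gus, Ava} on the other; every edge crosses between the two sides.

Yes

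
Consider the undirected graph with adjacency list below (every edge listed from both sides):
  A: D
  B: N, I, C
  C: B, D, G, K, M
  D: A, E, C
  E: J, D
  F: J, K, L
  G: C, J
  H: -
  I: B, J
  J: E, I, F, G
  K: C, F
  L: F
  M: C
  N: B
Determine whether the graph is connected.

Component: {H}
Component: {A, B, C, D, E, F, G, I, J, K, L, M, N}
No edge joins these 2 groups, so the graph is disconnected.

No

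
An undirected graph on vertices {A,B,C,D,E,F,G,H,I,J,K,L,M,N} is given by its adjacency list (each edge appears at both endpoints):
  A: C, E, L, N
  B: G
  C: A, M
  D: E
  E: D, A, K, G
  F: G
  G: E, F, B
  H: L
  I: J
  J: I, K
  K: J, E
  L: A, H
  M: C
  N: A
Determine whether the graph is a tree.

The graph has 14 vertices and 13 edges.
It is connected with exactly 13 edges, hence acyclic — it is a tree.

Yes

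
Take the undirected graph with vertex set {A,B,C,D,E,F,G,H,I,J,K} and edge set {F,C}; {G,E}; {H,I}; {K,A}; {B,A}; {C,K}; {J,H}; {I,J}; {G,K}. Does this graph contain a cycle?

Yes

The graph has 11 vertices, 9 edges, and 3 connected components.
One cycle is H-I-J-H.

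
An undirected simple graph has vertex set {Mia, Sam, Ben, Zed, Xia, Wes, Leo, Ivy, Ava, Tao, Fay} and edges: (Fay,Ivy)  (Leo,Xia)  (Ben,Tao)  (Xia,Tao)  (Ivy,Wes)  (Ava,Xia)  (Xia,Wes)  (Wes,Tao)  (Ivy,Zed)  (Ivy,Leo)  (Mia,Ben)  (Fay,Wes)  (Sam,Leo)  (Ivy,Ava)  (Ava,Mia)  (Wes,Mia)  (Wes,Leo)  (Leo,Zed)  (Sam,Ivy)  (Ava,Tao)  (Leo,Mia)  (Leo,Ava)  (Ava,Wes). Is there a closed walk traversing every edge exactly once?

No

Degrees: Mia:4, Sam:2, Ben:2, Zed:2, Xia:4, Wes:7, Leo:7, Ivy:6, Ava:6, Tao:4, Fay:2
Vertices with odd degree: Wes, Leo. An Eulerian circuit requires all degrees even.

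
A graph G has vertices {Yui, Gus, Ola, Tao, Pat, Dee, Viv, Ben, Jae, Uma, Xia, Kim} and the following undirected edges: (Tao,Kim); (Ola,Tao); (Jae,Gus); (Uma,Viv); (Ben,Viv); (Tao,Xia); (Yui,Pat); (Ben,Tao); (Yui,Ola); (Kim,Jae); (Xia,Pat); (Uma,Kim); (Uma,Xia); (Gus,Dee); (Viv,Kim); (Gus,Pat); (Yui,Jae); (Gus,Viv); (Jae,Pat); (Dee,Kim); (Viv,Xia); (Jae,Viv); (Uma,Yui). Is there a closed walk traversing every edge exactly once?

Degrees: Yui:4, Gus:4, Ola:2, Tao:4, Pat:4, Dee:2, Viv:6, Ben:2, Jae:5, Uma:4, Xia:4, Kim:5
Vertices with odd degree: Jae, Kim. An Eulerian circuit requires all degrees even.

No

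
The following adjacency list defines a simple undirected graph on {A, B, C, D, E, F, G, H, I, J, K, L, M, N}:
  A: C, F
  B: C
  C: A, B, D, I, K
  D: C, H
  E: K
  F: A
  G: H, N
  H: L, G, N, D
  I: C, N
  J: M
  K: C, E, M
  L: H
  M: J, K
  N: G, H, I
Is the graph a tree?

The graph has 14 vertices and 15 edges.
A tree on 14 vertices has exactly 13 edges; this graph has 15, so it contains a cycle and is not a tree.

No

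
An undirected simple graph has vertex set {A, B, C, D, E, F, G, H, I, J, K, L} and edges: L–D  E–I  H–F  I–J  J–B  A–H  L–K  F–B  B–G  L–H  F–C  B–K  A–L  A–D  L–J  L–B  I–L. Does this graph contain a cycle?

Yes

The graph has 12 vertices, 17 edges, and 1 connected component.
Since 17 > 12 - 1, a cycle must exist; for instance L-B-F-H-L.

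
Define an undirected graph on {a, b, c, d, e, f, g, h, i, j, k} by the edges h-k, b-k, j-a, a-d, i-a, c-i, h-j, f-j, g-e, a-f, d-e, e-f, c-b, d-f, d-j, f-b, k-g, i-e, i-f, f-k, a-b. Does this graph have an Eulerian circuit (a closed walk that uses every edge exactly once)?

Degrees: a:5, b:4, c:2, d:4, e:4, f:7, g:2, h:2, i:4, j:4, k:4
Vertices with odd degree: a, f. An Eulerian circuit requires all degrees even.

No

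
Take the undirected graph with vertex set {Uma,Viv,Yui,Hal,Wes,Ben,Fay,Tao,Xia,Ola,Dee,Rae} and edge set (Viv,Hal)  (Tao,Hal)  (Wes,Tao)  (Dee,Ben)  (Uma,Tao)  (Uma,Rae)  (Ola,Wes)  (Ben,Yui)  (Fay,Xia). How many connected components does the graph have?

3

Component: {Fay, Xia}
Component: {Yui, Ben, Dee}
Component: {Uma, Viv, Hal, Wes, Tao, Ola, Rae}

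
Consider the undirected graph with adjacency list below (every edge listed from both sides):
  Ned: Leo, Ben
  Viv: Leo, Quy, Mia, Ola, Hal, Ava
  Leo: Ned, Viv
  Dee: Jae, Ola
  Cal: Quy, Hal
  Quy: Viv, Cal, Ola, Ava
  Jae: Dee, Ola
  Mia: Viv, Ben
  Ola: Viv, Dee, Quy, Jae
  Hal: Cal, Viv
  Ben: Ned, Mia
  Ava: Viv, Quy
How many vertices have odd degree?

0

Degrees: Ned:2, Viv:6, Leo:2, Dee:2, Cal:2, Quy:4, Jae:2, Mia:2, Ola:4, Hal:2, Ben:2, Ava:2
Odd-degree vertices: none.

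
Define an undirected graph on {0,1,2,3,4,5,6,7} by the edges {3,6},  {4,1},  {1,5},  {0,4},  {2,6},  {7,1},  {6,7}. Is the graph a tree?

|V| = 8, |E| = 7.
It is connected with exactly 7 edges, hence acyclic — it is a tree.

Yes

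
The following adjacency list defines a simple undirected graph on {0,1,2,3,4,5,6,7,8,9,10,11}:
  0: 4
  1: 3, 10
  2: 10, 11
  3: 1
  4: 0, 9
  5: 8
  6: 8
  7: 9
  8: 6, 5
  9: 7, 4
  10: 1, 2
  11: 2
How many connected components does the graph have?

3

Component: {5, 6, 8}
Component: {0, 4, 7, 9}
Component: {1, 2, 3, 10, 11}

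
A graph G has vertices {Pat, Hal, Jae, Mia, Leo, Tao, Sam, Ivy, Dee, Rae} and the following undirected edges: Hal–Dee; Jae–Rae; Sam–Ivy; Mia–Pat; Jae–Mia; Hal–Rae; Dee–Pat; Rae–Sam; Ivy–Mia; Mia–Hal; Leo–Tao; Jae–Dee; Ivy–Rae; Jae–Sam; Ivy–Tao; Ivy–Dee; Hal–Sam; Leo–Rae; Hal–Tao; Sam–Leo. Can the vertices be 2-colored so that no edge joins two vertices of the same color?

Hal-Sam-Rae-Hal is an odd cycle (length 3), and a bipartite graph can contain only even cycles.

No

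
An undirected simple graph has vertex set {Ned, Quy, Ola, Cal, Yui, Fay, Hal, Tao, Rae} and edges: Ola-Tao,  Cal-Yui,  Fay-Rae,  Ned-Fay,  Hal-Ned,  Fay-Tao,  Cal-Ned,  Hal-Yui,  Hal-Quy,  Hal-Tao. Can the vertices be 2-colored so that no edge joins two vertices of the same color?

Color {Ola, Cal, Fay, Hal} black and {Ned, Quy, Yui, Tao, Rae} white. No edge joins two same-colored vertices, so the graph is bipartite.

Yes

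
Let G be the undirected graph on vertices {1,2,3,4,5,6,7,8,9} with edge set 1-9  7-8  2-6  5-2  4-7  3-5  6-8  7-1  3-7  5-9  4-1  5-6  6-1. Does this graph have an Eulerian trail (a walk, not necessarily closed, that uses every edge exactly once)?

Yes

Degrees: 1:4, 2:2, 3:2, 4:2, 5:4, 6:4, 7:4, 8:2, 9:2
Odd-degree vertices: none (0 total).
The non-isolated vertices are connected and exactly 0 have odd degree, so an Eulerian trail exists.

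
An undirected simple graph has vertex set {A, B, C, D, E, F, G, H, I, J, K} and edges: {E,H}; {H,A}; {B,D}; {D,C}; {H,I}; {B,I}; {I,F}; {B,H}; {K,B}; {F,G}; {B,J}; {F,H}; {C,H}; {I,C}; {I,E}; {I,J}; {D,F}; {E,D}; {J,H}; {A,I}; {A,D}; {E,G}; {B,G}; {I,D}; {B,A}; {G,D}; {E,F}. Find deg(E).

Neighbors of E: D, F, G, H, I.

5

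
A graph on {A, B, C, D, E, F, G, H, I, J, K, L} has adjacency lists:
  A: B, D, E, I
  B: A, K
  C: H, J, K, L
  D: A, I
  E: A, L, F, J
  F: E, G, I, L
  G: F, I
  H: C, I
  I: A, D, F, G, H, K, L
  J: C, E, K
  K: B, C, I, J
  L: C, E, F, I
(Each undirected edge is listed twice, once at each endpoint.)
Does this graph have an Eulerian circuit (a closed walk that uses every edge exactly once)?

Degrees: A:4, B:2, C:4, D:2, E:4, F:4, G:2, H:2, I:7, J:3, K:4, L:4
I, J have odd degree; an Eulerian circuit needs every degree to be even, so none exists.

No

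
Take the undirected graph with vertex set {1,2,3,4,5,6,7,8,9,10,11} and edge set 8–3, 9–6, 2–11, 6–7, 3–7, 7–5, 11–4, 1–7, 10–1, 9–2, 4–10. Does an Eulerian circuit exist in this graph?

Degrees: 1:2, 2:2, 3:2, 4:2, 5:1, 6:2, 7:4, 8:1, 9:2, 10:2, 11:2
5, 8 have odd degree; an Eulerian circuit needs every degree to be even, so none exists.

No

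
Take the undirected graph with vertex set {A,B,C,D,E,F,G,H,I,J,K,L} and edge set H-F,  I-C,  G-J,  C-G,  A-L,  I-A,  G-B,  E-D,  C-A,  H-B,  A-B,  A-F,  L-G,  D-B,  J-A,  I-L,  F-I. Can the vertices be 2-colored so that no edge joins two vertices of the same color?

The cycle A-I-L-A has length 3, which is odd, so the graph is not bipartite.

No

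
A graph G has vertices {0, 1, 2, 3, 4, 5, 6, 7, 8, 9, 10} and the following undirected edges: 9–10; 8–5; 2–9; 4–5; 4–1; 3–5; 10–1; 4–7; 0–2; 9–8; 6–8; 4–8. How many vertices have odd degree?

Degrees: 0:1, 1:2, 2:2, 3:1, 4:4, 5:3, 6:1, 7:1, 8:4, 9:3, 10:2
Odd-degree vertices: 0, 3, 5, 6, 7, 9.

6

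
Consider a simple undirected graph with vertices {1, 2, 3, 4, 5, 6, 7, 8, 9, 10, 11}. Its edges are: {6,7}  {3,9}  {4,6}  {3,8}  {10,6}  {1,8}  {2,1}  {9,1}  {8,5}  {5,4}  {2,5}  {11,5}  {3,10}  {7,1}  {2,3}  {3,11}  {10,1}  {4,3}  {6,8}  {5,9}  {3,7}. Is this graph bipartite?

A valid 2-coloring puts {2, 4, 7, 8, 9, 10, 11} on one side and {1, 3, 5, 6} on the other; every edge crosses between the two sides.

Yes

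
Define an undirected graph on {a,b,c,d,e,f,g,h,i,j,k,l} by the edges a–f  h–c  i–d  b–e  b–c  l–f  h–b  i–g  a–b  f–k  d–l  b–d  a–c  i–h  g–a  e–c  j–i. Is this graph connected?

A breadth-first search from a visits a, g, f, c, b, i, l, k, h, e, d, j — all 12 vertices — so the graph is connected.

Yes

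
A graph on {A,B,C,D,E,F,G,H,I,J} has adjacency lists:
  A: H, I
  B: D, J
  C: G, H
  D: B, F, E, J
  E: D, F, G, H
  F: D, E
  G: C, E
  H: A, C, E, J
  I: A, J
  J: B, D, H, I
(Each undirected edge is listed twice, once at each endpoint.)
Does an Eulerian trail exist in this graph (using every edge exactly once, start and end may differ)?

Degrees: A:2, B:2, C:2, D:4, E:4, F:2, G:2, H:4, I:2, J:4
Odd-degree vertices: none (0 total).
The non-isolated vertices are connected and exactly 0 have odd degree, so an Eulerian trail exists.

Yes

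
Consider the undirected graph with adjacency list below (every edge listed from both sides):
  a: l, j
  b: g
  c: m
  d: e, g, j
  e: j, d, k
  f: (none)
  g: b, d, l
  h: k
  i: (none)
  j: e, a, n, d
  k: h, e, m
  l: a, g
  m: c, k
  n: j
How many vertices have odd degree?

8

Degrees: a:2, b:1, c:1, d:3, e:3, f:0, g:3, h:1, i:0, j:4, k:3, l:2, m:2, n:1
Odd-degree vertices: b, c, d, e, g, h, k, n.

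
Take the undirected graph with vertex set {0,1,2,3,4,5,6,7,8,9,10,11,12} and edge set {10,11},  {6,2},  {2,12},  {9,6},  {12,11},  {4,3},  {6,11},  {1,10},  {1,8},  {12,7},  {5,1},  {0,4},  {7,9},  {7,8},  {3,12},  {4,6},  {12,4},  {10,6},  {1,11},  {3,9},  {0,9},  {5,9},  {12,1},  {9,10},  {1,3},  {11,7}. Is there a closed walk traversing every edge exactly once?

Degrees: 0:2, 1:6, 2:2, 3:4, 4:4, 5:2, 6:5, 7:4, 8:2, 9:6, 10:4, 11:5, 12:6
6, 11 have odd degree; an Eulerian circuit needs every degree to be even, so none exists.

No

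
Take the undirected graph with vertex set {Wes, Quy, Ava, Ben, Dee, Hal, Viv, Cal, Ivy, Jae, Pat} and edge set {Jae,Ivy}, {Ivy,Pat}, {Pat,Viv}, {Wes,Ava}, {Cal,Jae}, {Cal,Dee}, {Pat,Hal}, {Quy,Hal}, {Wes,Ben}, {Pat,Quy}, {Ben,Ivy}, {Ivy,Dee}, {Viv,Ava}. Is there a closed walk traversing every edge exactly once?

Degrees: Wes:2, Quy:2, Ava:2, Ben:2, Dee:2, Hal:2, Viv:2, Cal:2, Ivy:4, Jae:2, Pat:4
Every vertex has even degree and the edges form a single connected piece, so an Eulerian circuit exists.

Yes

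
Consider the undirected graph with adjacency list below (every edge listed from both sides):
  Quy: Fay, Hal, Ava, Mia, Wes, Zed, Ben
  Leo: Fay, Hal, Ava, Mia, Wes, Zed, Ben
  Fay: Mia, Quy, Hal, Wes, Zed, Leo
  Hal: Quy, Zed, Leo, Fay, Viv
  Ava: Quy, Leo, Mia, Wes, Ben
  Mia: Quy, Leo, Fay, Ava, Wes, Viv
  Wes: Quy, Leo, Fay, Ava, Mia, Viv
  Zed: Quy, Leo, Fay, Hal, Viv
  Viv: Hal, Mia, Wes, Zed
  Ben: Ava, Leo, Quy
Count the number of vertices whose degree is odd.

Degrees: Quy:7, Leo:7, Fay:6, Hal:5, Ava:5, Mia:6, Wes:6, Zed:5, Viv:4, Ben:3
Odd-degree vertices: Quy, Leo, Hal, Ava, Zed, Ben.

6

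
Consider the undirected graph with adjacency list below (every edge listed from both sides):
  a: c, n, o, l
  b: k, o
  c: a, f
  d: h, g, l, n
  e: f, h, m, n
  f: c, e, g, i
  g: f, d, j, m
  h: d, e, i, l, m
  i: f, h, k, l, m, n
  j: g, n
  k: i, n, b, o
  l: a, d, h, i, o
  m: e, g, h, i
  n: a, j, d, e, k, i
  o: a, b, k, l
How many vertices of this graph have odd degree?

2

Degrees: a:4, b:2, c:2, d:4, e:4, f:4, g:4, h:5, i:6, j:2, k:4, l:5, m:4, n:6, o:4
Odd-degree vertices: h, l.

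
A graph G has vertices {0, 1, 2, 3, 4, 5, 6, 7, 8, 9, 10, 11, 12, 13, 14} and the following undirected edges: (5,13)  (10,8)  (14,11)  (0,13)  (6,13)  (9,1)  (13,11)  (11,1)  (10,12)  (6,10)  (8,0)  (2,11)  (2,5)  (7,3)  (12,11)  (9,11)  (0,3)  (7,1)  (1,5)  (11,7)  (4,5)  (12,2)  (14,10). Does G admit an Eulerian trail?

No

Degrees: 0:3, 1:4, 2:3, 3:2, 4:1, 5:4, 6:2, 7:3, 8:2, 9:2, 10:4, 11:7, 12:3, 13:4, 14:2
Odd-degree vertices: 0, 2, 4, 7, 11, 12 (6 total).
With 6 odd-degree vertices (more than two), no single trail can use every edge.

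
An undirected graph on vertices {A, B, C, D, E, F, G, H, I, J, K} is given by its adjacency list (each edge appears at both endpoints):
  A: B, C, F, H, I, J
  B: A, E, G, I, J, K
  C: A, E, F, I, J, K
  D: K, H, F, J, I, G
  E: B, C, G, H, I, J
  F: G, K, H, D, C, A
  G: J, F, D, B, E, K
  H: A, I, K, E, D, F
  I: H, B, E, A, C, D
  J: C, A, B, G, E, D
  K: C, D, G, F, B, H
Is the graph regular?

Degrees: A:6, B:6, C:6, D:6, E:6, F:6, G:6, H:6, I:6, J:6, K:6
All degrees equal 6; the graph is regular.

Yes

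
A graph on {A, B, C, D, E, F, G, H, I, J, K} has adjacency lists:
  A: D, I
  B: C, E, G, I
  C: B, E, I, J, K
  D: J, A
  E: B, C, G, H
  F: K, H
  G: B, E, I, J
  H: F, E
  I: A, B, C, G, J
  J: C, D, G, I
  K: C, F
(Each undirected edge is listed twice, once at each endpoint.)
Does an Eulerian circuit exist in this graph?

No

Degrees: A:2, B:4, C:5, D:2, E:4, F:2, G:4, H:2, I:5, J:4, K:2
Vertices with odd degree: C, I. An Eulerian circuit requires all degrees even.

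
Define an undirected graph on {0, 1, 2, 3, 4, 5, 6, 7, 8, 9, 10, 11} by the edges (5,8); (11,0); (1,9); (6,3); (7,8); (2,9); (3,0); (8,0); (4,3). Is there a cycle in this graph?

No

The graph has 12 vertices, 9 edges, and 3 connected components.
Since 9 = 12 - 3, the graph is a forest and contains no cycle.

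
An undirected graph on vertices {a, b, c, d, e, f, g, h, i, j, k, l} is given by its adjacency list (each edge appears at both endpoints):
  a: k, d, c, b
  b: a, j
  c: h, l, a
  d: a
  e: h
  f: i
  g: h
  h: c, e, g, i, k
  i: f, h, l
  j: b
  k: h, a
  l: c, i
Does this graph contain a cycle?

Yes

|V| = 12, |E| = 13, number of components = 1.
Since 13 > 12 - 1, a cycle must exist; for instance a-k-h-i-l-c-a.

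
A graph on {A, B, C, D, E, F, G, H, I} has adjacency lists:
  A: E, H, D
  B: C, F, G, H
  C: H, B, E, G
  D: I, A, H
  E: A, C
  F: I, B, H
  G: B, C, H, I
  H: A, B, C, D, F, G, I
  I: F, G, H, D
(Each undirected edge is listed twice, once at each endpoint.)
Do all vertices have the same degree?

Degrees: A:3, B:4, C:4, D:3, E:2, F:3, G:4, H:7, I:4
Vertex E has degree 2 while H has degree 7, so the graph is not regular.

No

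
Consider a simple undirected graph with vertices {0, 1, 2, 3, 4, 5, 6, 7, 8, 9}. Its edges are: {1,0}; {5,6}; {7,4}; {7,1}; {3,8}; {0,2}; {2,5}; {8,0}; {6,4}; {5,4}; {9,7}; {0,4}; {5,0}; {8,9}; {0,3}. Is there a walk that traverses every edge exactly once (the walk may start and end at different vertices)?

Degrees: 0:6, 1:2, 2:2, 3:2, 4:4, 5:4, 6:2, 7:3, 8:3, 9:2
Odd-degree vertices: 7, 8 (2 total).
The non-isolated vertices are connected and exactly 2 have odd degree, so an Eulerian trail exists (from 7 to 8).

Yes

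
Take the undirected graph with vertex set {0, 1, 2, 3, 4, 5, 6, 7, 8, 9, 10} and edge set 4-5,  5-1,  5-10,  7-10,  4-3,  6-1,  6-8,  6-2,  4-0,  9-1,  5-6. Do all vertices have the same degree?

Degrees: 0:1, 1:3, 2:1, 3:1, 4:3, 5:4, 6:4, 7:1, 8:1, 9:1, 10:2
Degrees are not all equal (e.g. deg(0)=1 but deg(5)=4); not regular.

No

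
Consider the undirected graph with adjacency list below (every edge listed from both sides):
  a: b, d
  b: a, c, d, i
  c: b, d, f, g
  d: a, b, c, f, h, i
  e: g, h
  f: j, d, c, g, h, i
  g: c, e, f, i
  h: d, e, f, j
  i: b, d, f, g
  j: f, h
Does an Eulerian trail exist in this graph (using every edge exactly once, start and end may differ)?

Degrees: a:2, b:4, c:4, d:6, e:2, f:6, g:4, h:4, i:4, j:2
Odd-degree vertices: none (0 total).
The non-isolated vertices are connected and exactly 0 have odd degree, so an Eulerian trail exists.

Yes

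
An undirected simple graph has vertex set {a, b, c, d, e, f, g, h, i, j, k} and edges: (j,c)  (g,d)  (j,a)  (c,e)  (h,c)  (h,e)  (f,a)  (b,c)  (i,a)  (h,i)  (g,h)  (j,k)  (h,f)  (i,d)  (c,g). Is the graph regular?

Degrees: a:3, b:1, c:5, d:2, e:2, f:2, g:3, h:5, i:3, j:3, k:1
Vertex b has degree 1 while c has degree 5, so the graph is not regular.

No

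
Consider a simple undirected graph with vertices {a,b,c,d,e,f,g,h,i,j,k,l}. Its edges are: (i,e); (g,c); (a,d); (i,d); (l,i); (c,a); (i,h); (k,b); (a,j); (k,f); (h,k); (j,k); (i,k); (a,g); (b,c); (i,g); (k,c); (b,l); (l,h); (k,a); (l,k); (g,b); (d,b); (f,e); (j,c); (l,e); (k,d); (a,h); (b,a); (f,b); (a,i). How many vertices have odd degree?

8

Degrees: a:8, b:7, c:5, d:4, e:3, f:3, g:4, h:4, i:7, j:3, k:9, l:5
Odd-degree vertices: b, c, e, f, i, j, k, l.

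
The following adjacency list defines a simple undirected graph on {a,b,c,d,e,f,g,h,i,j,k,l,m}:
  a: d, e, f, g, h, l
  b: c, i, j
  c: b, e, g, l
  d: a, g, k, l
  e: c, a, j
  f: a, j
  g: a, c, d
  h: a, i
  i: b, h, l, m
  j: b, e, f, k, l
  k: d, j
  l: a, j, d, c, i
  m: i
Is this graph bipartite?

No

l-a-d-l is an odd cycle (length 3), and a bipartite graph can contain only even cycles.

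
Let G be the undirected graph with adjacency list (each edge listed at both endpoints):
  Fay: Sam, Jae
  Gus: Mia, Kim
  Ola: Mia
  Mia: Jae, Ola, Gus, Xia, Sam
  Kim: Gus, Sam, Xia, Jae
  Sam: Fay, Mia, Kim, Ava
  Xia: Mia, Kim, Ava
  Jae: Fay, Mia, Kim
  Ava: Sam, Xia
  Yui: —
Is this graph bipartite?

Color {Gus, Ola, Sam, Xia, Jae, Yui} black and {Fay, Mia, Kim, Ava} white. No edge joins two same-colored vertices, so the graph is bipartite.

Yes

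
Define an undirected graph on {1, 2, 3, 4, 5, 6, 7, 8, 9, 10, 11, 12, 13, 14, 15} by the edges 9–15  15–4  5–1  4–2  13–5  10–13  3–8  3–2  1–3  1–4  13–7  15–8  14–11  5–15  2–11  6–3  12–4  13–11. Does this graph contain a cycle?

Yes

The graph has 15 vertices, 18 edges, and 1 connected component.
Since 18 > 15 - 1, a cycle must exist; for instance 1-3-8-15-5-1.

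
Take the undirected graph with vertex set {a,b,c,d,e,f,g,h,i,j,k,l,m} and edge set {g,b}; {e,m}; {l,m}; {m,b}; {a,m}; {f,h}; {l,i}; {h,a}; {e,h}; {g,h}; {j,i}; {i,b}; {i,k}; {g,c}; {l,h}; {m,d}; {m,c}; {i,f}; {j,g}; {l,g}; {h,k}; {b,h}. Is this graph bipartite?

The cycle h-g-b-h has length 3, which is odd, so the graph is not bipartite.

No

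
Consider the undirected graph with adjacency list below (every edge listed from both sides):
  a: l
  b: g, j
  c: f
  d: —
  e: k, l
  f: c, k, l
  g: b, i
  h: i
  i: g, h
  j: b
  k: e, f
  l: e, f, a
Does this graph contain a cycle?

|V| = 12, |E| = 10, number of components = 3.
Since 10 > 12 - 3, a cycle must exist; for instance l-f-k-e-l.

Yes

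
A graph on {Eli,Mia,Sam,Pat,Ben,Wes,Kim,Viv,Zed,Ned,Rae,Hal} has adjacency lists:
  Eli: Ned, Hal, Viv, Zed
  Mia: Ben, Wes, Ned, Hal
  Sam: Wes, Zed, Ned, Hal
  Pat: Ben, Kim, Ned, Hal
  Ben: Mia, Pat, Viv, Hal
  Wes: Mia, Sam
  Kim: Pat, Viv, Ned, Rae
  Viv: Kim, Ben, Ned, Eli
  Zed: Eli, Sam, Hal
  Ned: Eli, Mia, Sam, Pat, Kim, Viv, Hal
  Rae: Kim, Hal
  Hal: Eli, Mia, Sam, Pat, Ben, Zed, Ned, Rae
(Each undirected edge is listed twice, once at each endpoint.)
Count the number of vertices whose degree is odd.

Degrees: Eli:4, Mia:4, Sam:4, Pat:4, Ben:4, Wes:2, Kim:4, Viv:4, Zed:3, Ned:7, Rae:2, Hal:8
Odd-degree vertices: Zed, Ned.

2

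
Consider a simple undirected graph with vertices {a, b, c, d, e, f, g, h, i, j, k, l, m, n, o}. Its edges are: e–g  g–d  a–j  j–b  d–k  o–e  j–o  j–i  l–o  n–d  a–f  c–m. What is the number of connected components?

Component: {h}
Component: {c, m}
Component: {a, b, d, e, f, g, i, j, k, l, n, o}

3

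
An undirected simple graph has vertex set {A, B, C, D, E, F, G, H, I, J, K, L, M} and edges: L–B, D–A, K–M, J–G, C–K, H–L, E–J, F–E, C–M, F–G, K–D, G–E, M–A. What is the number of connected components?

4

Component: {I}
Component: {B, H, L}
Component: {E, F, G, J}
Component: {A, C, D, K, M}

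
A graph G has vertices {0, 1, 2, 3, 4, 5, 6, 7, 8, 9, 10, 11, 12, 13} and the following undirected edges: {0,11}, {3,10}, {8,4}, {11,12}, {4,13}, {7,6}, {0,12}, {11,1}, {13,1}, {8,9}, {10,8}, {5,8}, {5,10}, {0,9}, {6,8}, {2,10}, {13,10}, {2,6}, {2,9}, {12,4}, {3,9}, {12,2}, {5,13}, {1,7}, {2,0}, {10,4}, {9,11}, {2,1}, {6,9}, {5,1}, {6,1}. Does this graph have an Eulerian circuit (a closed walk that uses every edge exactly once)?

No

Degrees: 0:4, 1:6, 2:6, 3:2, 4:4, 5:4, 6:5, 7:2, 8:5, 9:6, 10:6, 11:4, 12:4, 13:4
Vertices with odd degree: 6, 8. An Eulerian circuit requires all degrees even.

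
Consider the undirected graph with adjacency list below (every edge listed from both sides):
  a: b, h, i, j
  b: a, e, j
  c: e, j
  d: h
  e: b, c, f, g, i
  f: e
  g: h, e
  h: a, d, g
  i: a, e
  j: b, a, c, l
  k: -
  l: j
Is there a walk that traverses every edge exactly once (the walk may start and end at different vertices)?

Degrees: a:4, b:3, c:2, d:1, e:5, f:1, g:2, h:3, i:2, j:4, k:0, l:1
Odd-degree vertices: b, d, e, f, h, l (6 total).
With 6 odd-degree vertices (more than two), no single trail can use every edge.

No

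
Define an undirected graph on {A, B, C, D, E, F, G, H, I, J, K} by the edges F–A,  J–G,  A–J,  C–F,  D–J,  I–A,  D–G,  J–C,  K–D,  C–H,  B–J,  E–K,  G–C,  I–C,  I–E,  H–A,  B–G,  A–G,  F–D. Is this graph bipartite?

G-J-A-G is an odd cycle (length 3), and a bipartite graph can contain only even cycles.

No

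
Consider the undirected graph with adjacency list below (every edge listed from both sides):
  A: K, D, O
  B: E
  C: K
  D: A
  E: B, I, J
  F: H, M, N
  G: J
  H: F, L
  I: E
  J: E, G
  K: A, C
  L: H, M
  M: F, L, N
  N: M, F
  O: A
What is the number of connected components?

3

Component: {A, C, D, K, O}
Component: {B, E, G, I, J}
Component: {F, H, L, M, N}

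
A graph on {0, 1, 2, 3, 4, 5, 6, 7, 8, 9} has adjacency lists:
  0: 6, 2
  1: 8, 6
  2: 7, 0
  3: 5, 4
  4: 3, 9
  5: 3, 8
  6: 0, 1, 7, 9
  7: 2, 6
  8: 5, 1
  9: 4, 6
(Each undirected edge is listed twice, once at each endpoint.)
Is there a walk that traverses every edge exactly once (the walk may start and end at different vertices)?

Degrees: 0:2, 1:2, 2:2, 3:2, 4:2, 5:2, 6:4, 7:2, 8:2, 9:2
Odd-degree vertices: none (0 total).
The non-isolated vertices are connected and exactly 0 have odd degree, so an Eulerian trail exists.

Yes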